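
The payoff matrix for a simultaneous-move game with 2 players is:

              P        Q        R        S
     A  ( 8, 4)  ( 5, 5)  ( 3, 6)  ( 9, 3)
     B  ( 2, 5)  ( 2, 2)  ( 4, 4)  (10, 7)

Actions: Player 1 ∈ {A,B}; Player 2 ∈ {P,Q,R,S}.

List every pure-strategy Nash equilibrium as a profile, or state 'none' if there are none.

(A,P): not NE [P2→R gives 6>4]
(A,Q): not NE [P2→R gives 6>5]
(A,R): not NE [P1→B gives 4>3]
(A,S): not NE [P1→B gives 10>9; P2→R gives 6>3]
(B,P): not NE [P1→A gives 8>2; P2→S gives 7>5]
(B,Q): not NE [P1→A gives 5>2; P2→S gives 7>2]
(B,R): not NE [P2→S gives 7>4]
(B,S): NE

NE set: (B,S)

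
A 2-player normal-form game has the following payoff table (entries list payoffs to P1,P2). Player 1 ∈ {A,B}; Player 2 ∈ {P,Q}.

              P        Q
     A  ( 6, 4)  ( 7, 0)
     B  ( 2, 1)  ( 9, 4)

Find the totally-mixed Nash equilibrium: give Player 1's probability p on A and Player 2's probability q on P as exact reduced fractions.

P1 indiff ⇒ q·6+(1-q)·7 = q·2+(1-q)·9 ⇒ q(4) = (1-q)(2) ⇒ q = 1/3
P2 indiff ⇒ p·4+(1-p)·1 = p·0+(1-p)·4 ⇒ p(4) = (1-p)(3) ⇒ p = 3/7

(p,q) = (3/7, 1/3)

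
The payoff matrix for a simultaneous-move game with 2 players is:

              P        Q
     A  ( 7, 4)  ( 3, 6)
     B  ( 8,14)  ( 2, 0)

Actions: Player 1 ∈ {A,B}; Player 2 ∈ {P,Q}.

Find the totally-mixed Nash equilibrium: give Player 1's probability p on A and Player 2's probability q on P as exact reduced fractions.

P1 indiff ⇒ q·7+(1-q)·3 = q·8+(1-q)·2 ⇒ q(-1) = (1-q)(-1) ⇒ q = 1/2
P2 indiff ⇒ p·4+(1-p)·14 = p·6+(1-p)·0 ⇒ p(-2) = (1-p)(-14) ⇒ p = 7/8

(p,q) = (7/8, 1/2)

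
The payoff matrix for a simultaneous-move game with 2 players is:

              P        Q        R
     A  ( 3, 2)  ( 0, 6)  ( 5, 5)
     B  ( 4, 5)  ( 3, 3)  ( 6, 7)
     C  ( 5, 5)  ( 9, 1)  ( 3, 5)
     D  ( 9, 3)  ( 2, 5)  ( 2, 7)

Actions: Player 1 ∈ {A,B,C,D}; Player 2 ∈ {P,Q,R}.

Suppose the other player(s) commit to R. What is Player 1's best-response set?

u_1(A vs R) = 5
u_1(B vs R) = 6
u_1(C vs R) = 3
u_1(D vs R) = 2
max payoff 6 at {B}

P1 best: {B}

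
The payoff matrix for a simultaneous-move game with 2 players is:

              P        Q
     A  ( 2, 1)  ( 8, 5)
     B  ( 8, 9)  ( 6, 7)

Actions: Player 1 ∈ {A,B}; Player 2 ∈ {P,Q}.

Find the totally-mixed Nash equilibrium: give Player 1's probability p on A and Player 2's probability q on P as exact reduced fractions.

P1 indiff ⇒ q·2+(1-q)·8 = q·8+(1-q)·6 ⇒ q(-6) = (1-q)(-2) ⇒ q = 1/4
P2 indiff ⇒ p·1+(1-p)·9 = p·5+(1-p)·7 ⇒ p(-4) = (1-p)(-2) ⇒ p = 1/3

(p,q) = (1/3, 1/4)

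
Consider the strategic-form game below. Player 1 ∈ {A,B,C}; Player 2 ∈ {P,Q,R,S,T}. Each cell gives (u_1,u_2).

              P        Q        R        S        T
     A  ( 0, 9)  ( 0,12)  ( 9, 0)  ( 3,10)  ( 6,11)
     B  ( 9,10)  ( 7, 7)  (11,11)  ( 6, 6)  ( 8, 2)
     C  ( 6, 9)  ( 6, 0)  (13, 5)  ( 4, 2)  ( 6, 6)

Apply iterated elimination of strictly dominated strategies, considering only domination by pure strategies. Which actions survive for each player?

Remaining: P1:{B,C} P2:{P,R}

P1 drop A (B beats it: P:9>0 Q:7>0 R:11>9 S:6>3 T:8>6)
P2 drop Q (P beats it: B:10>7 C:9>0)
P2 drop S (P beats it: B:10>6 C:9>2)
P2 drop T (P beats it: B:10>2 C:9>6)
P1→{B,C} P2→{P,R}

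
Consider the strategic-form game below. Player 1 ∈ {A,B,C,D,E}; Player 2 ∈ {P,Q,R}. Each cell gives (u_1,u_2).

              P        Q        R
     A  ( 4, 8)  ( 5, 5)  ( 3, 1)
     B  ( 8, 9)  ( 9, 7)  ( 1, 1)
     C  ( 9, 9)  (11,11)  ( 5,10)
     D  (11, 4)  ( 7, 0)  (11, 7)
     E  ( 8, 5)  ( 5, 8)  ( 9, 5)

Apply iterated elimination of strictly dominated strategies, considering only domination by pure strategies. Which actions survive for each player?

P1 drop A (C beats it: P:9>4 Q:11>5 R:5>3)
P1 drop B (C beats it: P:9>8 Q:11>9 R:5>1)
P1 drop E (D beats it: P:11>8 Q:7>5 R:11>9)
P2 drop P (R beats it: C:10>9 D:7>4)
P1→{C,D} P2→{Q,R}

IESDS → P1:{C,D} P2:{Q,R}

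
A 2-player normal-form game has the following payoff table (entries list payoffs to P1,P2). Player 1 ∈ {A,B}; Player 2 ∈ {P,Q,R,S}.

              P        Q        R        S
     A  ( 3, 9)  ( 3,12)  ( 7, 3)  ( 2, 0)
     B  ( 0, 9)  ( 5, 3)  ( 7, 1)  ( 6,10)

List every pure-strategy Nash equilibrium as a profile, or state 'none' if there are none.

(A,P): not NE [P2→Q gives 12>9]
(A,Q): not NE [P1→B gives 5>3]
(A,R): not NE [P2→Q gives 12>3]
(A,S): not NE [P1→B gives 6>2; P2→Q gives 12>0]
(B,P): not NE [P1→A gives 3>0; P2→S gives 10>9]
(B,Q): not NE [P2→S gives 10>3]
(B,R): not NE [P2→S gives 10>1]
(B,S): NE

NE set: (B,S)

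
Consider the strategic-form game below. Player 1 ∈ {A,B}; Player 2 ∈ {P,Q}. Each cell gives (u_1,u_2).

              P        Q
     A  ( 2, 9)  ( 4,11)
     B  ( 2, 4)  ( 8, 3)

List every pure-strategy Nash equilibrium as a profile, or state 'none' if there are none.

(A,P): not NE [P2→Q gives 11>9]
(A,Q): not NE [P1→B gives 8>4]
(B,P): NE
(B,Q): not NE [P2→P gives 4>3]

Nash profiles: (B,P)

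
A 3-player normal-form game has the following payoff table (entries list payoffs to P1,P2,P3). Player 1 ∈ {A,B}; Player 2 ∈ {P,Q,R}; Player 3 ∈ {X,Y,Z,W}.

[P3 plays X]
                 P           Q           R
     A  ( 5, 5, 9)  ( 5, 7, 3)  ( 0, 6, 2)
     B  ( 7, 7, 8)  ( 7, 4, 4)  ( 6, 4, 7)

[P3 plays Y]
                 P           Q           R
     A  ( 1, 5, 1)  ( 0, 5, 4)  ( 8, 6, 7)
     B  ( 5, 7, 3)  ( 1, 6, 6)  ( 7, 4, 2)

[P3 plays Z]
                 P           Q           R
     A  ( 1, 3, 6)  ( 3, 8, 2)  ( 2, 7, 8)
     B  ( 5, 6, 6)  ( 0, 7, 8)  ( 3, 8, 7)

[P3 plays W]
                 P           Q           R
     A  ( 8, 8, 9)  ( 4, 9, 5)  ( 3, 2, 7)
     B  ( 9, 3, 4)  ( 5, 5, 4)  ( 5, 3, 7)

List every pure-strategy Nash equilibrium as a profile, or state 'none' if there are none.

(A,P,X): not NE [P1→B gives 7>5; P2→Q gives 7>5]
(A,P,Y): not NE [P1→B gives 5>1; P2→R gives 6>5; P3→W gives 9>1]
(A,P,Z): not NE [P1→B gives 5>1; P2→Q gives 8>3; P3→W gives 9>6]
(A,P,W): not NE [P1→B gives 9>8; P2→Q gives 9>8]
(A,Q,X): not NE [P1→B gives 7>5; P3→W gives 5>3]
(A,Q,Y): not NE [P1→B gives 1>0; P2→R gives 6>5; P3→W gives 5>4]
(A,Q,Z): not NE [P3→W gives 5>2]
(A,Q,W): not NE [P1→B gives 5>4]
(A,R,X): not NE [P1→B gives 6>0; P2→Q gives 7>6; P3→Z gives 8>2]
(A,R,Y): not NE [P3→Z gives 8>7]
(A,R,Z): not NE [P1→B gives 3>2; P2→Q gives 8>7]
(A,R,W): not NE [P1→B gives 5>3; P2→Q gives 9>2; P3→Z gives 8>7]
(B,P,X): NE
(B,P,Y): not NE [P3→X gives 8>3]
(B,P,Z): not NE [P2→R gives 8>6; P3→X gives 8>6]
(B,P,W): not NE [P2→Q gives 5>3; P3→X gives 8>4]
(B,Q,X): not NE [P2→P gives 7>4; P3→Z gives 8>4]
(B,Q,Y): not NE [P2→P gives 7>6; P3→Z gives 8>6]
(B,Q,Z): not NE [P1→A gives 3>0; P2→R gives 8>7]
(B,Q,W): not NE [P3→Z gives 8>4]
(B,R,X): not NE [P2→P gives 7>4]
(B,R,Y): not NE [P1→A gives 8>7; P2→P gives 7>4; P3→W gives 7>2]
(B,R,Z): NE
(B,R,W): not NE [P2→Q gives 5>3]

NE set: (B,P,X), (B,R,Z)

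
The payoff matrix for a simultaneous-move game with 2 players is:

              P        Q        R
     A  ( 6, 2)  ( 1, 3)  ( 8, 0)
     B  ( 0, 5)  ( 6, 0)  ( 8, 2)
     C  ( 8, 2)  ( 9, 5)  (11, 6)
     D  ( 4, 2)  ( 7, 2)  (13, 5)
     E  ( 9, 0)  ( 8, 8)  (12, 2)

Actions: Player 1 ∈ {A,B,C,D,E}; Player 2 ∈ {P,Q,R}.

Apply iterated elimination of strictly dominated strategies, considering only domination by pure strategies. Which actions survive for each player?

Remaining: P1:{C,D,E} P2:{Q,R}

P1 drop A (C beats it: P:8>6 Q:9>1 R:11>8)
P1 drop B (C beats it: P:8>0 Q:9>6 R:11>8)
P2 drop P (R beats it: C:6>2 D:5>2 E:2>0)
P1→{C,D,E} P2→{Q,R}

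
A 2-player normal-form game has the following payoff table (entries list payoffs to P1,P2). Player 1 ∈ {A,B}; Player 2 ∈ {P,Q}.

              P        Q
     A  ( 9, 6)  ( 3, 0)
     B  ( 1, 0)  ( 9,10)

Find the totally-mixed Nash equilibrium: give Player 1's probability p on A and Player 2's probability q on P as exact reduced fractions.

p=5/8, q=3/7

P1 indiff ⇒ q·9+(1-q)·3 = q·1+(1-q)·9 ⇒ q(8) = (1-q)(6) ⇒ q = 3/7
P2 indiff ⇒ p·6+(1-p)·0 = p·0+(1-p)·10 ⇒ p(6) = (1-p)(10) ⇒ p = 5/8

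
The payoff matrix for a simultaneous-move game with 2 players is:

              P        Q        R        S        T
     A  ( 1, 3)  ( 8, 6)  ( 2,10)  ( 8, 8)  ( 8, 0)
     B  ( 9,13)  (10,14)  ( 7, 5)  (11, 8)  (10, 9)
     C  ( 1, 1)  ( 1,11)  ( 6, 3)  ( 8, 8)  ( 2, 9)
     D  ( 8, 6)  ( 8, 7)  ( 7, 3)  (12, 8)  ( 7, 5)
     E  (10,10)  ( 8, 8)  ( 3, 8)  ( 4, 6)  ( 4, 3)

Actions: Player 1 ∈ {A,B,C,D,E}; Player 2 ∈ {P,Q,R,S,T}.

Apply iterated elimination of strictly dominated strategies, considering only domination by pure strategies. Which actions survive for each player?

P1 drop A (B beats it: P:9>1 Q:10>8 R:7>2 S:11>8 T:10>8)
P1 drop C (B beats it: P:9>1 Q:10>1 R:7>6 S:11>8 T:10>2)
P2 drop R (P beats it: B:13>5 D:6>3 E:10>8)
P2 drop T (P beats it: B:13>9 D:6>5 E:10>3)
P1→{B,D,E} P2→{P,Q,S}

Survivors P1:{B,D,E} P2:{P,Q,S}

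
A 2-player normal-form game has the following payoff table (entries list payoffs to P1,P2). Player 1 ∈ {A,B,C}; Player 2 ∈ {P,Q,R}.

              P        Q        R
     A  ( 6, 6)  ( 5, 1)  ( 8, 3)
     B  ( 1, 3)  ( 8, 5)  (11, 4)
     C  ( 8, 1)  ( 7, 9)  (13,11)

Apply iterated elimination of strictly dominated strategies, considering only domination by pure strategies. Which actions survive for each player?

P1 drop A (C beats it: P:8>6 Q:7>5 R:13>8)
P2 drop P (Q beats it: B:5>3 C:9>1)
P1→{B,C} P2→{Q,R}

Survivors P1:{B,C} P2:{Q,R}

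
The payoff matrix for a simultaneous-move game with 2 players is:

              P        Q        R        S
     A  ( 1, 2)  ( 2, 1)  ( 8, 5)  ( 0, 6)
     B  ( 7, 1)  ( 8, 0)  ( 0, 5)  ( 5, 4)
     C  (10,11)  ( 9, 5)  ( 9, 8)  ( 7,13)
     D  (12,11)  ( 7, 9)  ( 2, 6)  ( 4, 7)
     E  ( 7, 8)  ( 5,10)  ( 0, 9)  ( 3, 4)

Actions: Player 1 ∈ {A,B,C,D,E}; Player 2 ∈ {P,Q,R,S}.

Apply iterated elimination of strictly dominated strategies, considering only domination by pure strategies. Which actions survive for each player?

P1 drop A (C beats it: P:10>1 Q:9>2 R:9>8 S:7>0)
P1 drop B (C beats it: P:10>7 Q:9>8 R:9>0 S:7>5)
P1 drop E (C beats it: P:10>7 Q:9>5 R:9>0 S:7>3)
P2 drop Q (P beats it: C:11>5 D:11>9)
P2 drop R (P beats it: C:11>8 D:11>6)
P1→{C,D} P2→{P,S}

IESDS → P1:{C,D} P2:{P,S}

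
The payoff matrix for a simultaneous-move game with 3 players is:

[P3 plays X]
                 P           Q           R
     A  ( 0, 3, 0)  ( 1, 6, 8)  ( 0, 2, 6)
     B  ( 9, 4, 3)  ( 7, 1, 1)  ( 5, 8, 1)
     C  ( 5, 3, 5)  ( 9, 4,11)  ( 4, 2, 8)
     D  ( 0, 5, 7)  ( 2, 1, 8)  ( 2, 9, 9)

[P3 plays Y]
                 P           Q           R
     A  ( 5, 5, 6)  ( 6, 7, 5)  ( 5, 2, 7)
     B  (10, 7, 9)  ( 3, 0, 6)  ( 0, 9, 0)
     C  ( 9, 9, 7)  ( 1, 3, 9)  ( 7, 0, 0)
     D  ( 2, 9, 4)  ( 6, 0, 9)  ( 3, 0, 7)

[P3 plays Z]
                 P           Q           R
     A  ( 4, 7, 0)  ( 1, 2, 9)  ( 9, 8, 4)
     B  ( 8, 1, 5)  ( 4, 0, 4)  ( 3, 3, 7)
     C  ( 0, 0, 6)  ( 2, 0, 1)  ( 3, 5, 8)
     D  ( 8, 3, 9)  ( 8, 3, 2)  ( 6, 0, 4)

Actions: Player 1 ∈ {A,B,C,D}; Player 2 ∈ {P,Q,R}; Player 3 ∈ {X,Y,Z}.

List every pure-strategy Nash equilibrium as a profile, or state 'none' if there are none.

(A,P,X): not NE [P1→B gives 9>0; P2→Q gives 6>3; P3→Y gives 6>0]
(A,P,Y): not NE [P1→B gives 10>5; P2→Q gives 7>5]
(A,P,Z): not NE [P1→D gives 8>4; P2→R gives 8>7; P3→Y gives 6>0]
(A,Q,X): not NE [P1→C gives 9>1; P3→Z gives 9>8]
(A,Q,Y): not NE [P3→Z gives 9>5]
(A,Q,Z): not NE [P1→D gives 8>1; P2→R gives 8>2]
(A,R,X): not NE [P1→B gives 5>0; P2→Q gives 6>2; P3→Y gives 7>6]
(A,R,Y): not NE [P1→C gives 7>5; P2→Q gives 7>2]
(A,R,Z): not NE [P3→Y gives 7>4]
(B,P,X): not NE [P2→R gives 8>4; P3→Y gives 9>3]
(B,P,Y): not NE [P2→R gives 9>7]
(B,P,Z): not NE [P2→R gives 3>1; P3→Y gives 9>5]
(B,Q,X): not NE [P1→C gives 9>7; P2→R gives 8>1; P3→Y gives 6>1]
(B,Q,Y): not NE [P1→D gives 6>3; P2→R gives 9>0]
(B,Q,Z): not NE [P1→D gives 8>4; P2→R gives 3>0; P3→Y gives 6>4]
(B,R,X): not NE [P3→Z gives 7>1]
(B,R,Y): not NE [P1→C gives 7>0; P3→Z gives 7>0]
(B,R,Z): not NE [P1→A gives 9>3]
(C,P,X): not NE [P1→B gives 9>5; P2→Q gives 4>3; P3→Y gives 7>5]
(C,P,Y): not NE [P1→B gives 10>9]
(C,P,Z): not NE [P1→D gives 8>0; P2→R gives 5>0; P3→Y gives 7>6]
(C,Q,X): NE
(C,Q,Y): not NE [P1→D gives 6>1; P2→P gives 9>3; P3→X gives 11>9]
(C,Q,Z): not NE [P1→D gives 8>2; P2→R gives 5>0; P3→X gives 11>1]
(C,R,X): not NE [P1→B gives 5>4; P2→Q gives 4>2]
(C,R,Y): not NE [P2→P gives 9>0; P3→Z gives 8>0]
(C,R,Z): not NE [P1→A gives 9>3]
(D,P,X): not NE [P1→B gives 9>0; P2→R gives 9>5; P3→Z gives 9>7]
(D,P,Y): not NE [P1→B gives 10>2; P3→Z gives 9>4]
(D,P,Z): NE
(D,Q,X): not NE [P1→C gives 9>2; P2→R gives 9>1; P3→Y gives 9>8]
(D,Q,Y): not NE [P2→P gives 9>0]
(D,Q,Z): not NE [P3→Y gives 9>2]
(D,R,X): not NE [P1→B gives 5>2]
(D,R,Y): not NE [P1→C gives 7>3; P2→P gives 9>0; P3→X gives 9>7]
(D,R,Z): not NE [P1→A gives 9>6; P2→Q gives 3>0; P3→X gives 9>4]

Nash profiles: (C,Q,X), (D,P,Z)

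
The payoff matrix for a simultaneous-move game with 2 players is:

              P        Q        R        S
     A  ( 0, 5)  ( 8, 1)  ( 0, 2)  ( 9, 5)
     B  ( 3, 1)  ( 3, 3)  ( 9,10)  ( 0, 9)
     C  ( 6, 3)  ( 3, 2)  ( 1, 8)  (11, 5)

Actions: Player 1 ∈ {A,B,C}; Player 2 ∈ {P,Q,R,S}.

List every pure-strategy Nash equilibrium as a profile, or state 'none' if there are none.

(A,P): not NE [P1→C gives 6>0]
(A,Q): not NE [P2→S gives 5>1]
(A,R): not NE [P1→B gives 9>0; P2→S gives 5>2]
(A,S): not NE [P1→C gives 11>9]
(B,P): not NE [P1→C gives 6>3; P2→R gives 10>1]
(B,Q): not NE [P1→A gives 8>3; P2→R gives 10>3]
(B,R): NE
(B,S): not NE [P1→C gives 11>0; P2→R gives 10>9]
(C,P): not NE [P2→R gives 8>3]
(C,Q): not NE [P1→A gives 8>3; P2→R gives 8>2]
(C,R): not NE [P1→B gives 9>1]
(C,S): not NE [P2→R gives 8>5]

Nash profiles: (B,R)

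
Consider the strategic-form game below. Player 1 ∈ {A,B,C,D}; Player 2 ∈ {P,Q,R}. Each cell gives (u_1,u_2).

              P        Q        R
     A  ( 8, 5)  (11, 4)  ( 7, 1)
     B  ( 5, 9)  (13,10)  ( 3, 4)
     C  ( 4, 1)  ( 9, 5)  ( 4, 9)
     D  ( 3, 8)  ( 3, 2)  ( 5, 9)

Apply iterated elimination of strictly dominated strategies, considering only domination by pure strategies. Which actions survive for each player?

Remaining: P1:{A,B} P2:{P,Q}

P1 drop C (A beats it: P:8>4 Q:11>9 R:7>4)
P1 drop D (A beats it: P:8>3 Q:11>3 R:7>5)
P2 drop R (P beats it: A:5>1 B:9>4)
P1→{A,B} P2→{P,Q}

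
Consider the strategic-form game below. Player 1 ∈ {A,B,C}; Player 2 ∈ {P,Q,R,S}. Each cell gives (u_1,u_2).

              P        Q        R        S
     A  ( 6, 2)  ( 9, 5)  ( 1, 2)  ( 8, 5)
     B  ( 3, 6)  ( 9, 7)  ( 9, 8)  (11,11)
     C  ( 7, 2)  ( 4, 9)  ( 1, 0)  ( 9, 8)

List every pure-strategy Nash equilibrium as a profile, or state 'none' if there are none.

NE set: (A,Q), (B,S)

(A,P): not NE [P1→C gives 7>6; P2→S gives 5>2]
(A,Q): NE
(A,R): not NE [P1→B gives 9>1; P2→S gives 5>2]
(A,S): not NE [P1→B gives 11>8]
(B,P): not NE [P1→C gives 7>3; P2→S gives 11>6]
(B,Q): not NE [P2→S gives 11>7]
(B,R): not NE [P2→S gives 11>8]
(B,S): NE
(C,P): not NE [P2→Q gives 9>2]
(C,Q): not NE [P1→B gives 9>4]
(C,R): not NE [P1→B gives 9>1; P2→Q gives 9>0]
(C,S): not NE [P1→B gives 11>9; P2→Q gives 9>8]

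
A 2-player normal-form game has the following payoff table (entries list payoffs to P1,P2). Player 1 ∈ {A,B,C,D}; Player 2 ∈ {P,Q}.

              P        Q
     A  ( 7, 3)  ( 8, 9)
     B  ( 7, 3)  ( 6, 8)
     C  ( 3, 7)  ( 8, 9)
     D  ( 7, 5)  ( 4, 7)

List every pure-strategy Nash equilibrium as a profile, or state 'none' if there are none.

NE set: (A,Q), (C,Q)

(A,P): not NE [P2→Q gives 9>3]
(A,Q): NE
(B,P): not NE [P2→Q gives 8>3]
(B,Q): not NE [P1→C gives 8>6]
(C,P): not NE [P1→D gives 7>3; P2→Q gives 9>7]
(C,Q): NE
(D,P): not NE [P2→Q gives 7>5]
(D,Q): not NE [P1→C gives 8>4]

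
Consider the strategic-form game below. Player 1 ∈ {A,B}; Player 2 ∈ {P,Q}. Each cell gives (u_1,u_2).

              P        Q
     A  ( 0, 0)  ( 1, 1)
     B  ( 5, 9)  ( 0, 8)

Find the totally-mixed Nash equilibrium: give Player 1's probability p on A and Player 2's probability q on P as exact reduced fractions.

P1 mixes 1/2 on A; P2 mixes 1/6 on P

P1 indiff ⇒ q·0+(1-q)·1 = q·5+(1-q)·0 ⇒ q(-5) = (1-q)(-1) ⇒ q = 1/6
P2 indiff ⇒ p·0+(1-p)·9 = p·1+(1-p)·8 ⇒ p(-1) = (1-p)(-1) ⇒ p = 1/2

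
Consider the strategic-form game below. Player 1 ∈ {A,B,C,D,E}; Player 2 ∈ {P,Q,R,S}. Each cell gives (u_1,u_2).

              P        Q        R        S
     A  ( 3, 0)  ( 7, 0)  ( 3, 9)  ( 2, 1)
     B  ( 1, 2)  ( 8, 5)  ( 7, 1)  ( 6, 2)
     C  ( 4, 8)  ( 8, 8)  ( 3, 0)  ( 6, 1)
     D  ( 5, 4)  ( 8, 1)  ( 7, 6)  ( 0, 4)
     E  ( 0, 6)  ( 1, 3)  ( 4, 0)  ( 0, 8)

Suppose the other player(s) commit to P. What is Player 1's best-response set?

P1 best: {D}

u_1(A vs P) = 3
u_1(B vs P) = 1
u_1(C vs P) = 4
u_1(D vs P) = 5
u_1(E vs P) = 0
max payoff 5 at {D}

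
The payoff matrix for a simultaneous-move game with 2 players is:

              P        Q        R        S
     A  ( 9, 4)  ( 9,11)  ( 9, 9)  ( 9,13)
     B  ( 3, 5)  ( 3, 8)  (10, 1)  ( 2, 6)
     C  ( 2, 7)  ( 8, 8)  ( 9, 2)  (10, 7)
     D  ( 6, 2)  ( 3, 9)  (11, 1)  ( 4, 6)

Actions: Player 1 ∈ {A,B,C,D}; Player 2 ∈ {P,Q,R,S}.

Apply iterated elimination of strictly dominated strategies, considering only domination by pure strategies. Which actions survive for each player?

IESDS → P1:{A,C} P2:{Q,S}

P2 drop P (Q beats it: A:11>4 B:8>5 C:8>7 D:9>2)
P2 drop R (Q beats it: A:11>9 B:8>1 C:8>2 D:9>1)
P1 drop B (A beats it: Q:9>3 S:9>2)
P1 drop D (A beats it: Q:9>3 S:9>4)
P1→{A,C} P2→{Q,S}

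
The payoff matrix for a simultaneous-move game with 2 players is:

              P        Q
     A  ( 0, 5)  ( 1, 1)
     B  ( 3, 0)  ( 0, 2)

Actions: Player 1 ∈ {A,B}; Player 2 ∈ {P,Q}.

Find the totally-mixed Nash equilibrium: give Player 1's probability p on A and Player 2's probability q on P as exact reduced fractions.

P1 mixes 1/3 on A; P2 mixes 1/4 on P

P1 indiff ⇒ q·0+(1-q)·1 = q·3+(1-q)·0 ⇒ q(-3) = (1-q)(-1) ⇒ q = 1/4
P2 indiff ⇒ p·5+(1-p)·0 = p·1+(1-p)·2 ⇒ p(4) = (1-p)(2) ⇒ p = 1/3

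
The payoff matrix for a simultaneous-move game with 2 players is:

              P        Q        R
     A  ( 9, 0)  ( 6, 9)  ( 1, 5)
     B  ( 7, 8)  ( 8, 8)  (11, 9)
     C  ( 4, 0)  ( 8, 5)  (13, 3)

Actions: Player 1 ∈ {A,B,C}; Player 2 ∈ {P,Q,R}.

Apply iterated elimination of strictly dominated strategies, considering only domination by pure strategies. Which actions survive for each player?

IESDS → P1:{B,C} P2:{Q,R}

P2 drop P (R beats it: A:5>0 B:9>8 C:3>0)
P1 drop A (B beats it: Q:8>6 R:11>1)
P1→{B,C} P2→{Q,R}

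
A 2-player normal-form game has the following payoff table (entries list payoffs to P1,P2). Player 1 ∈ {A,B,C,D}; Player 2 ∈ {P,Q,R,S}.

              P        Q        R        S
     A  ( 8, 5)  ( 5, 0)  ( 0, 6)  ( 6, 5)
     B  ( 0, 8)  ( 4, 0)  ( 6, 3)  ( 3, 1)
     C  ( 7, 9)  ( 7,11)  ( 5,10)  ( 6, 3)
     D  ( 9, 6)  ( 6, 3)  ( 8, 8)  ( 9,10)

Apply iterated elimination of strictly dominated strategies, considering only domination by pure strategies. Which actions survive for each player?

Remaining: P1:{C,D} P2:{Q,R,S}

P1 drop A (D beats it: P:9>8 Q:6>5 R:8>0 S:9>6)
P1 drop B (D beats it: P:9>0 Q:6>4 R:8>6 S:9>3)
P2 drop P (R beats it: C:10>9 D:8>6)
P1→{C,D} P2→{Q,R,S}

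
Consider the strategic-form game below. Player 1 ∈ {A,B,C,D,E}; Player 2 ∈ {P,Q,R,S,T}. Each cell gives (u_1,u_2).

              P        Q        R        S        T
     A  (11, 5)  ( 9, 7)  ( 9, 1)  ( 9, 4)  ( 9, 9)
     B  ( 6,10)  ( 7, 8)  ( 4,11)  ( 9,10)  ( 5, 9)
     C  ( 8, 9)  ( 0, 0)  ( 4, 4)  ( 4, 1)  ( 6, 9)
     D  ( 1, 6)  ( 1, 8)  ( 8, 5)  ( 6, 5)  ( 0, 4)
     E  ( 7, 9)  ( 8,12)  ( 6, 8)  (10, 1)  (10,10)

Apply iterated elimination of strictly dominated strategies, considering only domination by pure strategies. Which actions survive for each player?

P1 drop B (E beats it: P:7>6 Q:8>7 R:6>4 S:10>9 T:10>5)
P1 drop C (A beats it: P:11>8 Q:9>0 R:9>4 S:9>4 T:9>6)
P1 drop D (A beats it: P:11>1 Q:9>1 R:9>8 S:9>6 T:9>0)
P2 drop P (Q beats it: A:7>5 E:12>9)
P2 drop R (Q beats it: A:7>1 E:12>8)
P2 drop S (Q beats it: A:7>4 E:12>1)
P1→{A,E} P2→{Q,T}

Remaining: P1:{A,E} P2:{Q,T}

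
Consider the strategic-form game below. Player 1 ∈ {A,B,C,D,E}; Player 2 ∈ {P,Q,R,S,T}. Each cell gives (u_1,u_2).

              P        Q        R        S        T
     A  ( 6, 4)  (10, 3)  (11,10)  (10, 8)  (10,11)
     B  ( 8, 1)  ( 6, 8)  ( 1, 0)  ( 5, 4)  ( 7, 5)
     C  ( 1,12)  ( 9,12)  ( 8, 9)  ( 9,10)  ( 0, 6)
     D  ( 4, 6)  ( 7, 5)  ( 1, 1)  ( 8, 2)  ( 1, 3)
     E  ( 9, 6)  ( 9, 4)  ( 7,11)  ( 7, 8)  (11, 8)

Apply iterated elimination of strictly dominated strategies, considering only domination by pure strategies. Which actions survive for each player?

P1 drop B (E beats it: P:9>8 Q:9>6 R:7>1 S:7>5 T:11>7)
P1 drop C (A beats it: P:6>1 Q:10>9 R:11>8 S:10>9 T:10>0)
P1 drop D (A beats it: P:6>4 Q:10>7 R:11>1 S:10>8 T:10>1)
P2 drop P (R beats it: A:10>4 E:11>6)
P2 drop Q (R beats it: A:10>3 E:11>4)
P2 drop S (R beats it: A:10>8 E:11>8)
P1→{A,E} P2→{R,T}

IESDS → P1:{A,E} P2:{R,T}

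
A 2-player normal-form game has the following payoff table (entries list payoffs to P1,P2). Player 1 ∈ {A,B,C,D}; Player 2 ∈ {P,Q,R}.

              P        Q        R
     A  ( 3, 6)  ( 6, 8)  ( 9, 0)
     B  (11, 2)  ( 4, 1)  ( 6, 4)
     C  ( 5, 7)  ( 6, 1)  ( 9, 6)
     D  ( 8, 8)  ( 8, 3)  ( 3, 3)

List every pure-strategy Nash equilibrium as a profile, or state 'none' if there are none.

(A,P): not NE [P1→B gives 11>3; P2→Q gives 8>6]
(A,Q): not NE [P1→D gives 8>6]
(A,R): not NE [P2→Q gives 8>0]
(B,P): not NE [P2→R gives 4>2]
(B,Q): not NE [P1→D gives 8>4; P2→R gives 4>1]
(B,R): not NE [P1→C gives 9>6]
(C,P): not NE [P1→B gives 11>5]
(C,Q): not NE [P1→D gives 8>6; P2→P gives 7>1]
(C,R): not NE [P2→P gives 7>6]
(D,P): not NE [P1→B gives 11>8]
(D,Q): not NE [P2→P gives 8>3]
(D,R): not NE [P1→C gives 9>3; P2→P gives 8>3]

Equilibria: none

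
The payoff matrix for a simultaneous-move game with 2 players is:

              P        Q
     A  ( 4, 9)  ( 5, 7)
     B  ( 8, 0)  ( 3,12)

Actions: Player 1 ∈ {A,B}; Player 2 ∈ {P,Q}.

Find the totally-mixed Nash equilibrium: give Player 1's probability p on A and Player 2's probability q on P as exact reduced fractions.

P1 indiff ⇒ q·4+(1-q)·5 = q·8+(1-q)·3 ⇒ q(-4) = (1-q)(-2) ⇒ q = 1/3
P2 indiff ⇒ p·9+(1-p)·0 = p·7+(1-p)·12 ⇒ p(2) = (1-p)(12) ⇒ p = 6/7

(p,q) = (6/7, 1/3)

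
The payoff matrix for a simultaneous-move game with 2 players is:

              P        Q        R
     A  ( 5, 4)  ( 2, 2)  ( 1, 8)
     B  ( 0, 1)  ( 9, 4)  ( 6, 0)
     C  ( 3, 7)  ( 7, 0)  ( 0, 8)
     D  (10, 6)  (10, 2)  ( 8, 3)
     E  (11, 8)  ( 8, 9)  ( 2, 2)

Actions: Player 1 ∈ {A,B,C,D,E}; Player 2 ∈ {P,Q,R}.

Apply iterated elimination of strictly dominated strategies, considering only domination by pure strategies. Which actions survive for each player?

Remaining: P1:{D,E} P2:{P,Q}

P1 drop A (D beats it: P:10>5 Q:10>2 R:8>1)
P1 drop B (D beats it: P:10>0 Q:10>9 R:8>6)
P1 drop C (D beats it: P:10>3 Q:10>7 R:8>0)
P2 drop R (P beats it: D:6>3 E:8>2)
P1→{D,E} P2→{P,Q}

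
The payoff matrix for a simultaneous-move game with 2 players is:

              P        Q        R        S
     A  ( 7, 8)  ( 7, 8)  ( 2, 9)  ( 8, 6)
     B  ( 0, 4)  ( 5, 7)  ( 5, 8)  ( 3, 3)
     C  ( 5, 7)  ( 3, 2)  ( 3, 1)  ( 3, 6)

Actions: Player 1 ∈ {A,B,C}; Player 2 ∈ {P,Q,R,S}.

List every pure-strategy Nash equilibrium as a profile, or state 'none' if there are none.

(A,P): not NE [P2→R gives 9>8]
(A,Q): not NE [P2→R gives 9>8]
(A,R): not NE [P1→B gives 5>2]
(A,S): not NE [P2→R gives 9>6]
(B,P): not NE [P1→A gives 7>0; P2→R gives 8>4]
(B,Q): not NE [P1→A gives 7>5; P2→R gives 8>7]
(B,R): NE
(B,S): not NE [P1→A gives 8>3; P2→R gives 8>3]
(C,P): not NE [P1→A gives 7>5]
(C,Q): not NE [P1→A gives 7>3; P2→P gives 7>2]
(C,R): not NE [P1→B gives 5>3; P2→P gives 7>1]
(C,S): not NE [P1→A gives 8>3; P2→P gives 7>6]

Nash profiles: (B,R)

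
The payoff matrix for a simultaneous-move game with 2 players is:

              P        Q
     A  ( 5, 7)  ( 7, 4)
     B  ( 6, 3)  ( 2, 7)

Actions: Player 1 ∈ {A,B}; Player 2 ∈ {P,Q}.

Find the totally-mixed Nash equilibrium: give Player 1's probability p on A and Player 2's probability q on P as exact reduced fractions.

P1 indiff ⇒ q·5+(1-q)·7 = q·6+(1-q)·2 ⇒ q(-1) = (1-q)(-5) ⇒ q = 5/6
P2 indiff ⇒ p·7+(1-p)·3 = p·4+(1-p)·7 ⇒ p(3) = (1-p)(4) ⇒ p = 4/7

P1 mixes 4/7 on A; P2 mixes 5/6 on P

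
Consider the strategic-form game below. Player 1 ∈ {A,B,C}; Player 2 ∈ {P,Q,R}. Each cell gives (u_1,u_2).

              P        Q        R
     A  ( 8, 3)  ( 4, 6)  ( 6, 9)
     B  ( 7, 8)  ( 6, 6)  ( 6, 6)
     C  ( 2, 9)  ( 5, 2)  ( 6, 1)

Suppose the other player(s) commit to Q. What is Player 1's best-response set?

argmax u_1 = {B}

u_1(A vs Q) = 4
u_1(B vs Q) = 6
u_1(C vs Q) = 5
max payoff 6 at {B}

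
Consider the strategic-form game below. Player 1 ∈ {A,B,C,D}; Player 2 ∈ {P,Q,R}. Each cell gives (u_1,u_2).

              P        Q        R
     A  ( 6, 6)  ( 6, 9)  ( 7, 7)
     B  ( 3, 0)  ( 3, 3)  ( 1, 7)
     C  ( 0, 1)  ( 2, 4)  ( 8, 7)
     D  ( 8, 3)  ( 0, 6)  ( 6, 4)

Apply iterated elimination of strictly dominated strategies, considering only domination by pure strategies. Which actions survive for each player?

Remaining: P1:{A,C} P2:{Q,R}

P1 drop B (A beats it: P:6>3 Q:6>3 R:7>1)
P2 drop P (Q beats it: A:9>6 C:4>1 D:6>3)
P1 drop D (A beats it: Q:6>0 R:7>6)
P1→{A,C} P2→{Q,R}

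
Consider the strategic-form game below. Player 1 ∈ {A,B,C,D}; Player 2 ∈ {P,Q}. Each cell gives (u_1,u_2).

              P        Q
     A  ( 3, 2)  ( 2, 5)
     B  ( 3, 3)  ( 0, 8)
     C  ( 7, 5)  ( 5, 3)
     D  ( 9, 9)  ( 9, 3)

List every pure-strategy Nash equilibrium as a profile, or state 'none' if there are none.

(A,P): not NE [P1→D gives 9>3; P2→Q gives 5>2]
(A,Q): not NE [P1→D gives 9>2]
(B,P): not NE [P1→D gives 9>3; P2→Q gives 8>3]
(B,Q): not NE [P1→D gives 9>0]
(C,P): not NE [P1→D gives 9>7]
(C,Q): not NE [P1→D gives 9>5; P2→P gives 5>3]
(D,P): NE
(D,Q): not NE [P2→P gives 9>3]

PSNE = {(D,P)}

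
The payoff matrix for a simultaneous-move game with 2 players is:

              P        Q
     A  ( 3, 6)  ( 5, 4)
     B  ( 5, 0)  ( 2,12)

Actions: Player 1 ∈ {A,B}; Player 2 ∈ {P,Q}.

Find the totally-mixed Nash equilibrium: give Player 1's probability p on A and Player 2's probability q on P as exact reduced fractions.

p=6/7, q=3/5

P1 indiff ⇒ q·3+(1-q)·5 = q·5+(1-q)·2 ⇒ q(-2) = (1-q)(-3) ⇒ q = 3/5
P2 indiff ⇒ p·6+(1-p)·0 = p·4+(1-p)·12 ⇒ p(2) = (1-p)(12) ⇒ p = 6/7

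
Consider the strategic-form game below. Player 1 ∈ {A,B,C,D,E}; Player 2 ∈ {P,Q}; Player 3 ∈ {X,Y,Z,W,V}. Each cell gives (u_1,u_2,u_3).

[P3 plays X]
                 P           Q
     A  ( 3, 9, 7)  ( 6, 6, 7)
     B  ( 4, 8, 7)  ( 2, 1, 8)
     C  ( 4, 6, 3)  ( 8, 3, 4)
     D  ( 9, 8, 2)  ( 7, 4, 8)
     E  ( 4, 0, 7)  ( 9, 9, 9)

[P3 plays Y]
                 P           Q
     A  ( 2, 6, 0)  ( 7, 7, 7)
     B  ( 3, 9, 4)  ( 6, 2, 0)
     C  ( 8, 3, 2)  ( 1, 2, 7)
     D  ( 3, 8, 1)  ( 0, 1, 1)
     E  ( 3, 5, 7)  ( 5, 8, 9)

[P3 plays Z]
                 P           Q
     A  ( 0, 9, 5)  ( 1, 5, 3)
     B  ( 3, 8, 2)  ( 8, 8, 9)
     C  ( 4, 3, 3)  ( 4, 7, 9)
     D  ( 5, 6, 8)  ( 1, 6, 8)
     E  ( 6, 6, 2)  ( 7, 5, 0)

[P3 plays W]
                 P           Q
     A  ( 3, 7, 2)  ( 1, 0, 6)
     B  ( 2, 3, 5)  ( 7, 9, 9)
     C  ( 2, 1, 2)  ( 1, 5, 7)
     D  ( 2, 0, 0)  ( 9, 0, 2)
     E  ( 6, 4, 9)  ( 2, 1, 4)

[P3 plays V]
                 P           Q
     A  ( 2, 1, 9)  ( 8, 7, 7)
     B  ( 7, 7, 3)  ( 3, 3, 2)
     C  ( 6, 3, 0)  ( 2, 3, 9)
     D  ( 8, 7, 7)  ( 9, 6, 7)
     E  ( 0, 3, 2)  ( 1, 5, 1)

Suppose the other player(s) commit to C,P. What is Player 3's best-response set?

argmax u_3 = {X,Z}

u_3(X vs C,P) = 3
u_3(Y vs C,P) = 2
u_3(Z vs C,P) = 3
u_3(W vs C,P) = 2
u_3(V vs C,P) = 0
max payoff 3 at {X,Z}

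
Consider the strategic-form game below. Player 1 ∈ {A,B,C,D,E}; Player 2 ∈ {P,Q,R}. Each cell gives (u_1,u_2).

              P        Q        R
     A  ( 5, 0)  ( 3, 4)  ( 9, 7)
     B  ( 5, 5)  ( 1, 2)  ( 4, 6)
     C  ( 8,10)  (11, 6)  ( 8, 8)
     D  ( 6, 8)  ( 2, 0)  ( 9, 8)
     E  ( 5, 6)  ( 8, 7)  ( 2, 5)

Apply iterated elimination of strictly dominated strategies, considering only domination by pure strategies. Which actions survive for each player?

P1 drop B (C beats it: P:8>5 Q:11>1 R:8>4)
P1 drop E (C beats it: P:8>5 Q:11>8 R:8>2)
P2 drop Q (R beats it: A:7>4 C:8>6 D:8>0)
P1→{A,C,D} P2→{P,R}

IESDS → P1:{A,C,D} P2:{P,R}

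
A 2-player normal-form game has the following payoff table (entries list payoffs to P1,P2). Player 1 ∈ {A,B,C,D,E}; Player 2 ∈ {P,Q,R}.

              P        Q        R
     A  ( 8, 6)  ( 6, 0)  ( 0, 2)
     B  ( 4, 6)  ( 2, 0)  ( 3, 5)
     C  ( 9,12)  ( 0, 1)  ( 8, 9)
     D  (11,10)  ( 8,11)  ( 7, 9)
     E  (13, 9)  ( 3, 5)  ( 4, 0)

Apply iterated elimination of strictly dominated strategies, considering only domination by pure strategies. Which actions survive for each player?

P1 drop A (D beats it: P:11>8 Q:8>6 R:7>0)
P1 drop B (D beats it: P:11>4 Q:8>2 R:7>3)
P2 drop R (P beats it: C:12>9 D:10>9 E:9>0)
P1 drop C (D beats it: P:11>9 Q:8>0)
P1→{D,E} P2→{P,Q}

Survivors P1:{D,E} P2:{P,Q}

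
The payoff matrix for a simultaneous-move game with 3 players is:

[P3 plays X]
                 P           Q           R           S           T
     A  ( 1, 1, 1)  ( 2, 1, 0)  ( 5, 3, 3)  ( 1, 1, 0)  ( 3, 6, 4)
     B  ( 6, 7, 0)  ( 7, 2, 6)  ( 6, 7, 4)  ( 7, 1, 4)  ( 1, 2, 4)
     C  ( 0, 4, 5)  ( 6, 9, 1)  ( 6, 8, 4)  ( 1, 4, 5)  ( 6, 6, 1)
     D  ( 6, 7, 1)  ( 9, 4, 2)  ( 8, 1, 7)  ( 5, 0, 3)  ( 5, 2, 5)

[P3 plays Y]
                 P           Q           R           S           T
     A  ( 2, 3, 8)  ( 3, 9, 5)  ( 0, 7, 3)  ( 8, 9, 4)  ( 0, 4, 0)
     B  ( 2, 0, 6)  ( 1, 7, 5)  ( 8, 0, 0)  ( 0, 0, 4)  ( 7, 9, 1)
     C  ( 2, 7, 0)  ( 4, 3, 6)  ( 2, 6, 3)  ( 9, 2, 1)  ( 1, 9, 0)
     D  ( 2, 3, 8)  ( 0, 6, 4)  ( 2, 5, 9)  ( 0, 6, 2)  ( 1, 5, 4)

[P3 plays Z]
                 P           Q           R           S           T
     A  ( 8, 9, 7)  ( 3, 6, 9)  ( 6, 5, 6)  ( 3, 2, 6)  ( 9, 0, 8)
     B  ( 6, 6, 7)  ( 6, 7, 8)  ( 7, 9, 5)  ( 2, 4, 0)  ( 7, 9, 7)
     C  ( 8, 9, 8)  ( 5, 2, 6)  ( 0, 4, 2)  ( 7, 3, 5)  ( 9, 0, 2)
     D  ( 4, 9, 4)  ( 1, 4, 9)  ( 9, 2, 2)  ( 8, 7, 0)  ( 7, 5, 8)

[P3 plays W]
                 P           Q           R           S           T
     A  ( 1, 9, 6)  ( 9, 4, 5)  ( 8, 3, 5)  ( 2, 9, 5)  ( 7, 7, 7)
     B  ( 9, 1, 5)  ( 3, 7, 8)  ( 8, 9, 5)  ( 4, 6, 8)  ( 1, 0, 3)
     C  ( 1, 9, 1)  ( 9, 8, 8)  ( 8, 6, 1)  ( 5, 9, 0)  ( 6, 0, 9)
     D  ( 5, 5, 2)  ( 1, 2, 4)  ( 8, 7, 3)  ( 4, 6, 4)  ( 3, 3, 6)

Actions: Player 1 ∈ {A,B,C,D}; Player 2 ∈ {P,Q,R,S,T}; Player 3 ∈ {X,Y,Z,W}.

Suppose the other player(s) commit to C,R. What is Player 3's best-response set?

u_3(X vs C,R) = 4
u_3(Y vs C,R) = 3
u_3(Z vs C,R) = 2
u_3(W vs C,R) = 1
max payoff 4 at {X}

argmax u_3 = {X}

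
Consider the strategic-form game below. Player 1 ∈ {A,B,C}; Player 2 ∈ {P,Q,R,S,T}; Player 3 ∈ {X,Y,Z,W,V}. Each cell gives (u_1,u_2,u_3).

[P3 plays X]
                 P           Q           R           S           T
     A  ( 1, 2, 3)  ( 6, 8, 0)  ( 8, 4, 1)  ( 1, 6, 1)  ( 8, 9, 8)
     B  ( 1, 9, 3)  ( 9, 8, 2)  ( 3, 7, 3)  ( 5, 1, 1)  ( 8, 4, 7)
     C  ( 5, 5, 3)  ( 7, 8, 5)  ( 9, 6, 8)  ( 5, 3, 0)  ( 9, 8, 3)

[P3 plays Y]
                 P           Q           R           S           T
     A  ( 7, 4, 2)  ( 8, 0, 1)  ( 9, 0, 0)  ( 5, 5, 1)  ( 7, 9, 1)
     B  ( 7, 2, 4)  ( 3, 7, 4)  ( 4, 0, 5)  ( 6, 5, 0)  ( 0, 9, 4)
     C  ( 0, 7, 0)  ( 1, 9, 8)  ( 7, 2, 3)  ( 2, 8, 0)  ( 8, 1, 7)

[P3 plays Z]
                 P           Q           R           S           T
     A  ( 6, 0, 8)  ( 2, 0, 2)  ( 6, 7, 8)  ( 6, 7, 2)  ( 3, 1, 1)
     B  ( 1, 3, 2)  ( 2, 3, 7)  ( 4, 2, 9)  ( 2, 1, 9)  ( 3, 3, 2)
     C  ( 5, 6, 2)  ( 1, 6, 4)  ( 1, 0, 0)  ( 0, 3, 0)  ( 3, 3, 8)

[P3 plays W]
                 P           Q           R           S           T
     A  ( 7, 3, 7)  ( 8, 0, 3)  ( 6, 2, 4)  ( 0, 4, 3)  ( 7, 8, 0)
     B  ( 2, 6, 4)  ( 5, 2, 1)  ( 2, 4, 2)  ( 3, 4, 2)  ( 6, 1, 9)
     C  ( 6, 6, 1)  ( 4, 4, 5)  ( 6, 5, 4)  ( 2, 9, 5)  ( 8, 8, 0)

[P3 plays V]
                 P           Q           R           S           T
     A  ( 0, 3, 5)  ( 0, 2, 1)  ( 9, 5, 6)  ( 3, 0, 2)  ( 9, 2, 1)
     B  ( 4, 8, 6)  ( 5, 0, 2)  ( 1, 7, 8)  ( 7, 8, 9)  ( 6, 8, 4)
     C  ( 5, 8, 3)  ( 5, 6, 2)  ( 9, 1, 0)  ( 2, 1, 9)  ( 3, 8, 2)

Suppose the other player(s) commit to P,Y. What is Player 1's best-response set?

P1 best: {A,B}

u_1(A vs P,Y) = 7
u_1(B vs P,Y) = 7
u_1(C vs P,Y) = 0
max payoff 7 at {A,B}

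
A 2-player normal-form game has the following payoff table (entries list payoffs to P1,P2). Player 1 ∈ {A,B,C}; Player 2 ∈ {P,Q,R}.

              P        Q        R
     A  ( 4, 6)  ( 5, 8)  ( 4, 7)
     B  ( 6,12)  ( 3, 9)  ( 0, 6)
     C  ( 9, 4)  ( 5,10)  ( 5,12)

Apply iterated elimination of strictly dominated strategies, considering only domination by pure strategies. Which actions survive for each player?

IESDS → P1:{A,C} P2:{Q,R}

P1 drop B (C beats it: P:9>6 Q:5>3 R:5>0)
P2 drop P (Q beats it: A:8>6 C:10>4)
P1→{A,C} P2→{Q,R}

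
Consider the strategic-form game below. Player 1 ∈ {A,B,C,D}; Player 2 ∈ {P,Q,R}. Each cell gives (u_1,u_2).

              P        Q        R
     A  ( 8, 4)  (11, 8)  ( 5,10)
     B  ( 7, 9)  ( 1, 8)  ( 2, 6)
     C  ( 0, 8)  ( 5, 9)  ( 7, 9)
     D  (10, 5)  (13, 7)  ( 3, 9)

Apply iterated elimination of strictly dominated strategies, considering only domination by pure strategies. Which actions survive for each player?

P1 drop B (A beats it: P:8>7 Q:11>1 R:5>2)
P2 drop P (Q beats it: A:8>4 C:9>8 D:7>5)
P1→{A,C,D} P2→{Q,R}

Survivors P1:{A,C,D} P2:{Q,R}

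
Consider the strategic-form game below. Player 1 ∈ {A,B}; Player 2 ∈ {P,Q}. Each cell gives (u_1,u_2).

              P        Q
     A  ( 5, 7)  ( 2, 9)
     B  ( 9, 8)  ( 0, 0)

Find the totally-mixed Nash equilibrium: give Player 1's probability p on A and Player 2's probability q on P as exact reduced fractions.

P1 mixes 4/5 on A; P2 mixes 1/3 on P

P1 indiff ⇒ q·5+(1-q)·2 = q·9+(1-q)·0 ⇒ q(-4) = (1-q)(-2) ⇒ q = 1/3
P2 indiff ⇒ p·7+(1-p)·8 = p·9+(1-p)·0 ⇒ p(-2) = (1-p)(-8) ⇒ p = 4/5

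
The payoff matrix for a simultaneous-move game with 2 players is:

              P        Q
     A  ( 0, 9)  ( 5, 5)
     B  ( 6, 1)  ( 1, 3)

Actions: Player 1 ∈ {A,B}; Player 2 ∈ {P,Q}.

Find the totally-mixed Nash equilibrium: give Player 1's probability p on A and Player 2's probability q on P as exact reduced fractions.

(p,q) = (1/3, 2/5)

P1 indiff ⇒ q·0+(1-q)·5 = q·6+(1-q)·1 ⇒ q(-6) = (1-q)(-4) ⇒ q = 2/5
P2 indiff ⇒ p·9+(1-p)·1 = p·5+(1-p)·3 ⇒ p(4) = (1-p)(2) ⇒ p = 1/3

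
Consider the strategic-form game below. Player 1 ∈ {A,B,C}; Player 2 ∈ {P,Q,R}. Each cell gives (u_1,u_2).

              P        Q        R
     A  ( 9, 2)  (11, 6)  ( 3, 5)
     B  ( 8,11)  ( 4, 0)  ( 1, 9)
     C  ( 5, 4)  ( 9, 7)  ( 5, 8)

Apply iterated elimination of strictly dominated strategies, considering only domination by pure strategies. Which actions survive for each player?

P1 drop B (A beats it: P:9>8 Q:11>4 R:3>1)
P2 drop P (Q beats it: A:6>2 C:7>4)
P1→{A,C} P2→{Q,R}

Survivors P1:{A,C} P2:{Q,R}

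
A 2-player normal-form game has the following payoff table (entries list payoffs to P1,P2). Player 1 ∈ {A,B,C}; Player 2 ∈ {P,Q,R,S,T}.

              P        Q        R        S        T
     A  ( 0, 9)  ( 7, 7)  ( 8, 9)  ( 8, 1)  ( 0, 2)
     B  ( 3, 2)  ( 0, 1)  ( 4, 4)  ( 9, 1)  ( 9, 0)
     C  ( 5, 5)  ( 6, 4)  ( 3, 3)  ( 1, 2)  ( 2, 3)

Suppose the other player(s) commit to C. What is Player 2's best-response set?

P2 best: {P}

u_2(P vs C) = 5
u_2(Q vs C) = 4
u_2(R vs C) = 3
u_2(S vs C) = 2
u_2(T vs C) = 3
max payoff 5 at {P}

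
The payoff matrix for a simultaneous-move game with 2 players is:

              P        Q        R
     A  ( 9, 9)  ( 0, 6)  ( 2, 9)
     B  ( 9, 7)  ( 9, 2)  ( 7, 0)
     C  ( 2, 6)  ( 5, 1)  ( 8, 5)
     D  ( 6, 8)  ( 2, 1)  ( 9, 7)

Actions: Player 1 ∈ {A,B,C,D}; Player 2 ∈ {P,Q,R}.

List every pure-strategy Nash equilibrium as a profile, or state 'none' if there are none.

PSNE = {(A,P), (B,P)}

(A,P): NE
(A,Q): not NE [P1→B gives 9>0; P2→R gives 9>6]
(A,R): not NE [P1→D gives 9>2]
(B,P): NE
(B,Q): not NE [P2→P gives 7>2]
(B,R): not NE [P1→D gives 9>7; P2→P gives 7>0]
(C,P): not NE [P1→B gives 9>2]
(C,Q): not NE [P1→B gives 9>5; P2→P gives 6>1]
(C,R): not NE [P1→D gives 9>8; P2→P gives 6>5]
(D,P): not NE [P1→B gives 9>6]
(D,Q): not NE [P1→B gives 9>2; P2→P gives 8>1]
(D,R): not NE [P2→P gives 8>7]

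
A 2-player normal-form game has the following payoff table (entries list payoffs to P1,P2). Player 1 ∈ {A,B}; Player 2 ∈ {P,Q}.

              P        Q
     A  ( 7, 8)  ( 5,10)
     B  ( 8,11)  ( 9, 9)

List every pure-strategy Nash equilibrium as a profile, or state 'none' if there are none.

(A,P): not NE [P1→B gives 8>7; P2→Q gives 10>8]
(A,Q): not NE [P1→B gives 9>5]
(B,P): NE
(B,Q): not NE [P2→P gives 11>9]

Nash profiles: (B,P)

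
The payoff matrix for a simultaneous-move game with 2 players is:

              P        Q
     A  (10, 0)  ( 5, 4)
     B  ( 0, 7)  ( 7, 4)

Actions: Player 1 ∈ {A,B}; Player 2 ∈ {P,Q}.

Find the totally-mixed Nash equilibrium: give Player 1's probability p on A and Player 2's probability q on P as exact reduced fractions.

(p,q) = (3/7, 1/6)

P1 indiff ⇒ q·10+(1-q)·5 = q·0+(1-q)·7 ⇒ q(10) = (1-q)(2) ⇒ q = 1/6
P2 indiff ⇒ p·0+(1-p)·7 = p·4+(1-p)·4 ⇒ p(-4) = (1-p)(-3) ⇒ p = 3/7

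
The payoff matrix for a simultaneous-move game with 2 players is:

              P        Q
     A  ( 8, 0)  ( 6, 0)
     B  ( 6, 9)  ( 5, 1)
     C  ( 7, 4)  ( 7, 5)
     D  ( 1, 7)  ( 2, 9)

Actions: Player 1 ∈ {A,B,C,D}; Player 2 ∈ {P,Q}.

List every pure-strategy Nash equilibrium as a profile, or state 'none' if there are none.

(A,P): NE
(A,Q): not NE [P1→C gives 7>6]
(B,P): not NE [P1→A gives 8>6]
(B,Q): not NE [P1→C gives 7>5; P2→P gives 9>1]
(C,P): not NE [P1→A gives 8>7; P2→Q gives 5>4]
(C,Q): NE
(D,P): not NE [P1→A gives 8>1; P2→Q gives 9>7]
(D,Q): not NE [P1→C gives 7>2]

PSNE = {(A,P), (C,Q)}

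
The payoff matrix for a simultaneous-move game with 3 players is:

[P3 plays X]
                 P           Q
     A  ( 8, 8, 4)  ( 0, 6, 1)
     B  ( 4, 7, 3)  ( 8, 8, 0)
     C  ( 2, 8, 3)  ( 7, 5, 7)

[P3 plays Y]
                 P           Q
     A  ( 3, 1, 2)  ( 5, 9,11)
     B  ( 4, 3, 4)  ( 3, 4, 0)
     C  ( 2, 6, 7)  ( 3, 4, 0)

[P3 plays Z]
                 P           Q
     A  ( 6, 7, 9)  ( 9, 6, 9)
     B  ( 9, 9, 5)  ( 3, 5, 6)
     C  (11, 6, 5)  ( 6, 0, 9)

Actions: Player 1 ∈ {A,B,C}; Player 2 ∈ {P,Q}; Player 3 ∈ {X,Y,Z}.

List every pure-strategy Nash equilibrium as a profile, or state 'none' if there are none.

(A,P,X): not NE [P3→Z gives 9>4]
(A,P,Y): not NE [P1→B gives 4>3; P2→Q gives 9>1; P3→Z gives 9>2]
(A,P,Z): not NE [P1→C gives 11>6]
(A,Q,X): not NE [P1→B gives 8>0; P2→P gives 8>6; P3→Y gives 11>1]
(A,Q,Y): NE
(A,Q,Z): not NE [P2→P gives 7>6; P3→Y gives 11>9]
(B,P,X): not NE [P1→A gives 8>4; P2→Q gives 8>7; P3→Z gives 5>3]
(B,P,Y): not NE [P2→Q gives 4>3; P3→Z gives 5>4]
(B,P,Z): not NE [P1→C gives 11>9]
(B,Q,X): not NE [P3→Z gives 6>0]
(B,Q,Y): not NE [P1→A gives 5>3; P3→Z gives 6>0]
(B,Q,Z): not NE [P1→A gives 9>3; P2→P gives 9>5]
(C,P,X): not NE [P1→A gives 8>2; P3→Y gives 7>3]
(C,P,Y): not NE [P1→B gives 4>2]
(C,P,Z): not NE [P3→Y gives 7>5]
(C,Q,X): not NE [P1→B gives 8>7; P2→P gives 8>5; P3→Z gives 9>7]
(C,Q,Y): not NE [P1→A gives 5>3; P2→P gives 6>4; P3→Z gives 9>0]
(C,Q,Z): not NE [P1→A gives 9>6; P2→P gives 6>0]

PSNE = {(A,Q,Y)}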